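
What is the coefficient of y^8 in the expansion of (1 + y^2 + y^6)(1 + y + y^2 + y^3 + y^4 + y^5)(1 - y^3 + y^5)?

(1 + y^2 + y^6) has coefficients 1,0,1,0,0,0,1 for degrees 0…6.
(1 + y + y^2 + y^3 + y^4 + y^5) has coefficients 1,1,1,1,1,1,0,0,0 for degrees 0…8.
Finally multiplying by (1 - y^3 + y^5), the product of all factors after the first has coefficients 1,1,1,0,0,1,0,0,0 for degrees 0…8.
[y^8] = 1·0 + 1·0 + 1·1 = 1.

1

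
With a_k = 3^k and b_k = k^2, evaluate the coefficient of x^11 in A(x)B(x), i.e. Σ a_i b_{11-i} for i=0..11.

265642

This is [x^11] in the product of the two ordinary generating functions.
Σ = 1·121 + 3·100 + 9·81 + 27·64 + 81·49 + 243·36 + 729·25 + 2187·16 + 6561·9 + 19683·4 + 59049·1 + 177147·0 = 265642.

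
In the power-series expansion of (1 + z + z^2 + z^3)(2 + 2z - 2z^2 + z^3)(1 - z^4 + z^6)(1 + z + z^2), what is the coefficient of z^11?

3

(1 + z + z^2 + z^3) has coefficients 1,1,1,1 for degrees 0…3.
(2 + 2z - 2z^2 + z^3) has coefficients 2,2,-2,1,0,0,0,0,0,0,0,0 for degrees 0…11.
Multiplying by (1 - z^4 + z^6) gives running coefficients 2,2,-2,1,-2,-2,4,1,-2,1,0,0 for degrees 0…11.
Finally multiplying by (1 + z + z^2), the product of all factors after the first has coefficients 2,4,2,1,-3,-3,0,3,3,0,-1,1 for degrees 0…11.
[z^11] = 1·1 + 1·(-1) + 1·0 + 1·3 = 3.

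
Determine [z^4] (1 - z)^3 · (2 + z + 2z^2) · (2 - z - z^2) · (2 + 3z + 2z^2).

(1 - z)^3 has coefficients 1,-3,3,-1 for degrees 0…3.
(2 + z + 2z^2) has coefficients 2,1,2,0,0 for degrees 0…4.
Multiplying by (2 - z - z^2) gives running coefficients 4,0,1,-3,-2 for degrees 0…4.
Finally multiplying by (2 + 3z + 2z^2), the product of all factors after the first has coefficients 8,12,10,-3,-11 for degrees 0…4.
[z^4] = 1·(-11) − 3·(-3) + 3·10 − 1·12 = 16.

16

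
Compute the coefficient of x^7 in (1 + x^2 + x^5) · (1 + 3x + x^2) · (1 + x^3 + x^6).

(1 + x^2 + x^5) has coefficients 1,0,1,0,0,1 for degrees 0…5.
(1 + 3x + x^2) has coefficients 1,3,1,0,0,0,0,0 for degrees 0…7.
Finally multiplying by (1 + x^3 + x^6), the product of all factors after the first has coefficients 1,3,1,1,3,1,1,3 for degrees 0…7.
[x^7] = 1·3 + 1·1 + 1·1 = 5.

5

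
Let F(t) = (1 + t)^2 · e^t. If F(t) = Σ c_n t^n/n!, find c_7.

The EGF product rule gives c_7 = Σ_{k_1+k_2=7} C(7; k_1,k_2) · ∏ g_i(k_i), where (1+t)^2 gives the falling factorial (2)_k; e^t gives (1)^k.
g_1(k) for k = 0…7: 1, 2, 2, 0, 0, 0, 0, 0.
g_2(k) for k = 0…7: 1, 1, 1, 1, 1, 1, 1, 1.
c_7 = Σ_k C(7,k)·g_1(k)·g_2(7−k) = 1·1·1 + 7·2·1 + 21·2·1 = 1 + 14 + 42 = 57.

57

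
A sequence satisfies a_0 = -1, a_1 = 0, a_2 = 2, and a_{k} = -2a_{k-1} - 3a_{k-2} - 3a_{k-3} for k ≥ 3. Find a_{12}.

The ordinary generating function has denominator 1 + 2t + 3t^2 + 3t^3.
Iterating the recurrence: a_0,…,a_{12} = -1, 0, 2, -1, -4, 5, 5, -13, -4, 32, -13, -58, 59.

59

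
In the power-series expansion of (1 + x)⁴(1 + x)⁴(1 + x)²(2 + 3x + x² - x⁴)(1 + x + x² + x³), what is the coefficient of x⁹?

2816

(1 + x)⁴ has coefficients 1,4,6,4,1 for degrees 0…4.
(1 + x)⁴ has coefficients 1,4,6,4,1,0,0,0,0,0 for degrees 0…9.
Multiplying by (1 + x)² gives running coefficients 1,6,15,20,15,6,1,0,0,0 for degrees 0…9.
Multiplying by (2 + 3x + x² - x⁴) gives running coefficients 2,15,49,91,104,71,20,-11,-14,-6 for degrees 0…9.
Finally multiplying by (1 + x + x² + x³), the product of all factors after the first has coefficients 2,17,66,157,259,315,286,184,66,-11 for degrees 0…9.
[x⁹] = 1·(-11) + 4·66 + 6·184 + 4·286 + 1·315 = 2816.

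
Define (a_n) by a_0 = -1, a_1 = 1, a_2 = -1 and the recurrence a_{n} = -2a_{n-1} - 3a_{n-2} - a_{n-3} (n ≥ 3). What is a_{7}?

7

The ordinary generating function has denominator 1 + 2q + 3q^2 + q^3.
Iterating the recurrence: a_0,…,a_{7} = -1, 1, -1, 0, 2, -3, 0, 7.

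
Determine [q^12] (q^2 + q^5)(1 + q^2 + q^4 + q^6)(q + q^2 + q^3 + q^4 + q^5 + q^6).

5

(q^2 + q^5) has coefficients 0,0,1,0,0,1 for degrees 0…5.
(1 + q^2 + q^4 + q^6) has coefficients 1,0,1,0,1,0,1,0,0,0,0,0,0 for degrees 0…12.
Finally multiplying by (q + q^2 + q^3 + q^4 + q^5 + q^6), the product of all factors after the first has coefficients 0,1,1,2,2,3,3,3,3,2,2,1,1 for degrees 0…12.
[q^12] = 1·2 + 1·3 = 5.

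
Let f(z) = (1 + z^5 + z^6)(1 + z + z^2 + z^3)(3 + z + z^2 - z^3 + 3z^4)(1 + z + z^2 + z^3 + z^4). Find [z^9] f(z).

(1 + z^5 + z^6) has coefficients 1,0,0,0,0,1,1 for degrees 0…6.
(1 + z + z^2 + z^3) has coefficients 1,1,1,1,0,0,0,0,0,0 for degrees 0…9.
Multiplying by (3 + z + z^2 - z^3 + 3z^4) gives running coefficients 3,4,5,4,4,3,2,3,0,0 for degrees 0…9.
Finally multiplying by (1 + z + z^2 + z^3 + z^4), the product of all factors after the first has coefficients 3,7,12,16,20,20,18,16,12,8 for degrees 0…9.
[z^9] = 1·8 + 1·20 + 1·16 = 44.

44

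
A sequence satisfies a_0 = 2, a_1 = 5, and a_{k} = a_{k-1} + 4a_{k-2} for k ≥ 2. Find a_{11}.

The ordinary generating function has denominator 1 - t - 4t^2.
Iterating the recurrence: a_0,…,a_{11} = 2, 5, 13, 33, 85, 217, 557, 1425, 3653, 9353, 23965, 61377.

61377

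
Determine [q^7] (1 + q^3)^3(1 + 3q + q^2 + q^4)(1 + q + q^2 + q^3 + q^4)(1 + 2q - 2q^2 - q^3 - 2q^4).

-3

(1 + q^3)^3 has coefficients 1,0,0,3,0,0,3,0 for degrees 0…7.
(1 + 3q + q^2 + q^4) has coefficients 1,3,1,0,1,0,0,0 for degrees 0…7.
Multiplying by (1 + q + q^2 + q^3 + q^4) gives running coefficients 1,4,5,5,6,5,2,1 for degrees 0…7.
Finally multiplying by (1 + 2q - 2q^2 - q^3 - 2q^4), the product of all factors after the first has coefficients 1,6,11,6,0,-6,-15,-21 for degrees 0…7.
[q^7] = 1·(-21) + 3·0 + 3·6 = -3.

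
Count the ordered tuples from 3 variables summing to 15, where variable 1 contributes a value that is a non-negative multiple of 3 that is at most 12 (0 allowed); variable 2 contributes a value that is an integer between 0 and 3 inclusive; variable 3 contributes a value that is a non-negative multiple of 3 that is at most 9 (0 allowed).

7

The generating function for the choices is (1 + y^3 + y^6 + y^9 + y^12)·(1 + y + y^2 + y^3)·(1 + y^3 + y^6 + y^9); the count is [y^15].
(1 + y^3 + y^6 + y^9 + y^12) has coefficients 1,0,0,1,0,0,1,0,0,1,0,0,1 for degrees 0…12.
(1 + y + y^2 + y^3) has coefficients 1,1,1,1,0,0,0,0,0,0,0,0,0,0,0,0 for degrees 0…15.
Finally multiplying by (1 + y^3 + y^6 + y^9), the product of all factors after the first has coefficients 1,1,1,2,1,1,2,1,1,2,1,1,1,0,0,0 for degrees 0…15.
[y^15] = 1·0 + 1·1 + 1·2 + 1·2 + 1·2 = 7.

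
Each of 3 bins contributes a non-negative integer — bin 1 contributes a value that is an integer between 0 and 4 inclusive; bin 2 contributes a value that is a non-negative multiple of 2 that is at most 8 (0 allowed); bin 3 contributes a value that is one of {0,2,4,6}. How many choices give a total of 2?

The generating function for the choices is (1 + q + q² + q³ + q⁴)·(1 + q² + q⁴ + q⁶ + q⁸)·(1 + q² + q⁴ + q⁶); the count is [q²].
(1 + q + q² + q³ + q⁴) has coefficients 1,1,1 for degrees 0…2.
(1 + q² + q⁴ + q⁶ + q⁸) has coefficients 1,0,1 for degrees 0…2.
Finally multiplying by (1 + q² + q⁴ + q⁶), the product of all factors after the first has coefficients 1,0,2 for degrees 0…2.
[q²] = 1·2 + 1·0 + 1·1 = 3.

3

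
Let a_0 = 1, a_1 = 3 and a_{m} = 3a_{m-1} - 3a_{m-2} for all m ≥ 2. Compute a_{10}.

The ordinary generating function has denominator 1 - 3x + 3x^2.
Iterating the recurrence: a_0,…,a_{10} = 1, 3, 6, 9, 9, 0, -27, -81, -162, -243, -243.

-243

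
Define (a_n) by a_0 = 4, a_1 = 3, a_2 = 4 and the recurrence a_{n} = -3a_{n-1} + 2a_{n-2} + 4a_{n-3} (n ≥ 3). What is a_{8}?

The ordinary generating function has denominator 1 + 3t - 2t^2 - 4t^3.
Iterating the recurrence: a_0,…,a_{8} = 4, 3, 4, 10, -10, 66, -178, 626, -1970.

-1970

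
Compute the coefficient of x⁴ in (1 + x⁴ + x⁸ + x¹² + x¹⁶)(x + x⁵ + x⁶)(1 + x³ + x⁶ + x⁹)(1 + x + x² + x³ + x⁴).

(1 + x⁴ + x⁸ + x¹² + x¹⁶) has coefficients 1,0,0,0,1 for degrees 0…4.
(x + x⁵ + x⁶) has coefficients 0,1,0,0,0 for degrees 0…4.
Multiplying by (1 + x³ + x⁶ + x⁹) gives running coefficients 0,1,0,0,1 for degrees 0…4.
Finally multiplying by (1 + x + x² + x³ + x⁴), the product of all factors after the first has coefficients 0,1,1,1,2 for degrees 0…4.
[x⁴] = 1·2 + 1·0 = 2.

2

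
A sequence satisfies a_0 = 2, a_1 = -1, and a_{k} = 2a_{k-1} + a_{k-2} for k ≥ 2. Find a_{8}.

-70

The ordinary generating function has denominator 1 - 2t - t^2.
Iterating the recurrence: a_0,…,a_{8} = 2, -1, 0, -1, -2, -5, -12, -29, -70.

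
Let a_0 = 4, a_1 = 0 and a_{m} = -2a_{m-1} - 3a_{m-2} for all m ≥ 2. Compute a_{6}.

132

The ordinary generating function has denominator 1 + 2t + 3t^2.
Iterating the recurrence: a_0,…,a_{6} = 4, 0, -12, 24, -12, -48, 132.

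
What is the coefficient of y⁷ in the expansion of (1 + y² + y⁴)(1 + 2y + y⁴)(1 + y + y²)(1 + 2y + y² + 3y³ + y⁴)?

39

(1 + y² + y⁴) has coefficients 1,0,1,0,1 for degrees 0…4.
(1 + 2y + y⁴) has coefficients 1,2,0,0,1,0,0,0 for degrees 0…7.
Multiplying by (1 + y + y²) gives running coefficients 1,3,3,2,1,1,1,0 for degrees 0…7.
Finally multiplying by (1 + 2y + y² + 3y³ + y⁴), the product of all factors after the first has coefficients 1,5,10,14,18,17,13,8 for degrees 0…7.
[y⁷] = 1·8 + 1·17 + 1·14 = 39.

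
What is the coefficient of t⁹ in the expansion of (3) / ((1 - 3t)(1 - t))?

Partial fractions give a closed form: a_n = (9/2)·3^n + (-3/2)·1^n.
At n = 9: a_9 = 88572.

88572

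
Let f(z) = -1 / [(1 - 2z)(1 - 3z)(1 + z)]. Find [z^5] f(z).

The denominator gives the recurrence a_n = 4a_(n−1) − a_(n−2) − 6a_(n−3) for n ≥ 3; the numerator fixes a_0 = -1, a_1 = -4, a_2 = -15.
Iterating: -1, -4, -15, -50, -161, -504, so a_5 = -504.

-504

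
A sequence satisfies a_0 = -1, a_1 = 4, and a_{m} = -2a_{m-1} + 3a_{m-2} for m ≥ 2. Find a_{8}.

The ordinary generating function has denominator 1 + 2q - 3q^2.
Iterating the recurrence: a_0,…,a_{8} = -1, 4, -11, 34, -101, 304, -911, 2734, -8201.

-8201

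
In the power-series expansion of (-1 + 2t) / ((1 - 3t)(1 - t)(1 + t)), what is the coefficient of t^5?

-91

The denominator gives the recurrence a_n = 3a_(n−1) + a_(n−2) − 3a_(n−3) for n ≥ 3; the numerator fixes a_0 = -1, a_1 = -1, a_2 = -4.
Iterating: -1, -1, -4, -10, -31, -91, so a_5 = -91.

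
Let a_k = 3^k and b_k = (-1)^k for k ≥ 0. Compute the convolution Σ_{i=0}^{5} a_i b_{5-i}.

The convolution is the t^5 coefficient of A(t)B(t).
Σ = 1·(-1) + 3·1 + 9·(-1) + 27·1 + 81·(-1) + 243·1 = 182.

182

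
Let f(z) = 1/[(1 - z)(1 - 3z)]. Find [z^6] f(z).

1093

Partial fractions give a closed form: a_n = (-1/2)·1^n + (3/2)·3^n.
At n = 6: a_6 = 1093.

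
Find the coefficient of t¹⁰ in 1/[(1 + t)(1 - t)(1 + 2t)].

The denominator gives the recurrence a_n = −2a_(n−1) + a_(n−2) + 2a_(n−3) for n ≥ 3; the numerator fixes a_0 = 1, a_1 = -2, a_2 = 5.
Iterating: 1, -2, 5, -10, 21, -42, 85, -170, 341, -682, 1365, so a_10 = 1365.

1365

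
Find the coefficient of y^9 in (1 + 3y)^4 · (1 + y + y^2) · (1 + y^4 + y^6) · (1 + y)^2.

1170

(1 + 3y)^4 has coefficients 1,12,54,108,81 for degrees 0…4.
(1 + y + y^2) has coefficients 1,1,1,0,0,0,0,0,0,0 for degrees 0…9.
Multiplying by (1 + y^4 + y^6) gives running coefficients 1,1,1,0,1,1,2,1,1,0 for degrees 0…9.
Finally multiplying by (1 + y)^2, the product of all factors after the first has coefficients 1,3,4,3,2,3,5,6,5,3 for degrees 0…9.
[y^9] = 1·3 + 12·5 + 54·6 + 108·5 + 81·3 = 1170.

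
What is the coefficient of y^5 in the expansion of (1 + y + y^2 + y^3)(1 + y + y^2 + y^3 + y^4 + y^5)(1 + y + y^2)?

12

(1 + y + y^2 + y^3) has coefficients 1,1,1,1 for degrees 0…3.
(1 + y + y^2 + y^3 + y^4 + y^5) has coefficients 1,1,1,1,1,1 for degrees 0…5.
Finally multiplying by (1 + y + y^2), the product of all factors after the first has coefficients 1,2,3,3,3,3 for degrees 0…5.
[y^5] = 1·3 + 1·3 + 1·3 + 1·3 = 12.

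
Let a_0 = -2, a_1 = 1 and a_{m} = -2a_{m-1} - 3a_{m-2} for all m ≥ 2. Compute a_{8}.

The ordinary generating function has denominator 1 + 2x + 3x^2.
Iterating the recurrence: a_0,…,a_{8} = -2, 1, 4, -11, 10, 13, -56, 73, 22.

22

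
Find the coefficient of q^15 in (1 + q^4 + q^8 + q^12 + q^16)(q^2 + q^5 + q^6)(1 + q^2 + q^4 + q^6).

(1 + q^4 + q^8 + q^12 + q^16) has coefficients 1,0,0,0,1,0,0,0,1,0,0,0,1,0,0,0 for degrees 0…15.
(q^2 + q^5 + q^6) has coefficients 0,0,1,0,0,1,1,0,0,0,0,0,0,0,0,0 for degrees 0…15.
Finally multiplying by (1 + q^2 + q^4 + q^6), the product of all factors after the first has coefficients 0,0,1,0,1,1,2,1,2,1,1,1,1,0,0,0 for degrees 0…15.
[q^15] = 1·0 + 1·1 + 1·1 + 1·0 = 2.

2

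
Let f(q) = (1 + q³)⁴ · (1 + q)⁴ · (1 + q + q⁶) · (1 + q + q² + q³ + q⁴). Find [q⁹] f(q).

284

(1 + q³)⁴ has coefficients 1,0,0,4,0,0,6,0,0,4 for degrees 0…9.
(1 + q)⁴ has coefficients 1,4,6,4,1,0,0,0,0,0 for degrees 0…9.
Multiplying by (1 + q + q⁶) gives running coefficients 1,5,10,10,5,1,1,4,6,4 for degrees 0…9.
Finally multiplying by (1 + q + q² + q³ + q⁴), the product of all factors after the first has coefficients 1,6,16,26,31,31,27,21,17,16 for degrees 0…9.
[q⁹] = 1·16 + 4·27 + 6·26 + 4·1 = 284.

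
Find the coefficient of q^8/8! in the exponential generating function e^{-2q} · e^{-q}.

The EGF product rule gives c_8 = Σ_{k_1+k_2=8} C(8; k_1,k_2) · ∏ g_i(k_i), where e^{-2q} gives (-2)^k; e^{-q} gives (-1)^k.
g_1(k) for k = 0…8: 1, -2, 4, -8, 16, -32, 64, -128, 256.
g_2(k) for k = 0…8: 1, -1, 1, -1, 1, -1, 1, -1, 1.
c_8 = Σ_k C(8,k)·g_1(k)·g_2(8−k) = 1·1·1 + 8·(-2)·(-1) + 28·4·1 + 56·(-8)·(-1) + 70·16·1 + 56·(-32)·(-1) + 28·64·1 + 8·(-128)·(-1) + 1·256·1 = 1 + 16 + 112 + 448 + 1120 + 1792 + 1792 + 1024 + 256 = 6561.

6561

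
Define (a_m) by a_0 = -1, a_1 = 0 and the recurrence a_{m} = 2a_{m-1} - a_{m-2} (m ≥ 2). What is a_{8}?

7

The ordinary generating function has denominator 1 - 2t + t^2.
Iterating the recurrence: a_0,…,a_{8} = -1, 0, 1, 2, 3, 4, 5, 6, 7.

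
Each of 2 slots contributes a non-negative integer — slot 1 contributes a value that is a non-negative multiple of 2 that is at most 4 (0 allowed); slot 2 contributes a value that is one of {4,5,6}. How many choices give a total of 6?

2

The generating function for the choices is (1 + x^2 + x^4)·(x^4 + x^5 + x^6); the count is [x^6].
(1 + x^2 + x^4) has coefficients 1,0,1,0,1 for degrees 0…4.
(x^4 + x^5 + x^6) has coefficients 0,0,0,0,1,1,1 for degrees 0…6.
[x^6] = 1·1 + 1·1 + 1·0 = 2.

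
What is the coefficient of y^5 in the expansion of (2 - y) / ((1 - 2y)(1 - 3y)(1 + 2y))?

Partial fractions give a closed form: a_n = (-3/2)·2^n + (3)·3^n + (1/2)·(-2)^n.
At n = 5: a_5 = 665.

665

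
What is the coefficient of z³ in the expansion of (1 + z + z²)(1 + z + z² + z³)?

(1 + z + z²) has coefficients 1,1,1 for degrees 0…2.
(1 + z + z² + z³) has coefficients 1,1,1,1 for degrees 0…3.
[z³] = 1·1 + 1·1 + 1·1 = 3.

3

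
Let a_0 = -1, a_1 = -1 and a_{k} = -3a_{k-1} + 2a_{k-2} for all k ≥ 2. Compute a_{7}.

The ordinary generating function has denominator 1 + 3q - 2q^2.
Iterating the recurrence: a_0,…,a_{7} = -1, -1, 1, -5, 17, -61, 217, -773.

-773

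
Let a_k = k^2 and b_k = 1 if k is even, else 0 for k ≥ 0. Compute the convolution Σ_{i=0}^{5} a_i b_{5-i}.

35

The convolution is the t^5 coefficient of A(t)B(t).
Σ = 0·0 + 1·1 + 4·0 + 9·1 + 16·0 + 25·1 = 35.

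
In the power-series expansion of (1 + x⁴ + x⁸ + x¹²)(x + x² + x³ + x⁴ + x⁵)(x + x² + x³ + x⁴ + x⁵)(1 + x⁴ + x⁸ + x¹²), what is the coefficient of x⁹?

10

(1 + x⁴ + x⁸ + x¹²) has coefficients 1,0,0,0,1,0,0,0,1,0 for degrees 0…9.
(x + x² + x³ + x⁴ + x⁵) has coefficients 0,1,1,1,1,1,0,0,0,0 for degrees 0…9.
Multiplying by (x + x² + x³ + x⁴ + x⁵) gives running coefficients 0,0,1,2,3,4,5,4,3,2 for degrees 0…9.
Finally multiplying by (1 + x⁴ + x⁸ + x¹²), the product of all factors after the first has coefficients 0,0,1,2,3,4,6,6,6,6 for degrees 0…9.
[x⁹] = 1·6 + 1·4 + 1·0 = 10.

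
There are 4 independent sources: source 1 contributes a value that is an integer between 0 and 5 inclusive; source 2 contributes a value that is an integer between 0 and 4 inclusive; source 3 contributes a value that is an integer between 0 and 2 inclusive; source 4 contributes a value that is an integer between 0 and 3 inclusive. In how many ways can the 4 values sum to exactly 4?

The generating function for the choices is (1 + x + x² + x³ + x⁴ + x⁵)·(1 + x + x² + x³ + x⁴)·(1 + x + x²)·(1 + x + x² + x³); the count is [x⁴].
(1 + x + x² + x³ + x⁴ + x⁵) has coefficients 1,1,1,1,1 for degrees 0…4.
(1 + x + x² + x³ + x⁴) has coefficients 1,1,1,1,1 for degrees 0…4.
Multiplying by (1 + x + x²) gives running coefficients 1,2,3,3,3 for degrees 0…4.
Finally multiplying by (1 + x + x² + x³), the product of all factors after the first has coefficients 1,3,6,9,11 for degrees 0…4.
[x⁴] = 1·11 + 1·9 + 1·6 + 1·3 + 1·1 = 30.

30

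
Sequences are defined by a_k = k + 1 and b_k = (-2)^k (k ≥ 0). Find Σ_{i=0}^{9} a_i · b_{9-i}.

Write out a_i and b_{9-i} for i = 0,…,9 and sum the products.
Σ = 1·(-512) + 2·256 + 3·(-128) + 4·64 + 5·(-32) + 6·16 + 7·(-8) + 8·4 + 9·(-2) + 10·1 = -224.

-224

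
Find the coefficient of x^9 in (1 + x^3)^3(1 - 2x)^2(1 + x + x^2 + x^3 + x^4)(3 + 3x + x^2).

51

(1 + x^3)^3 has coefficients 1,0,0,3,0,0,3,0,0,1 for degrees 0…9.
(1 - 2x)^2 has coefficients 1,-4,4,0,0,0,0,0,0,0 for degrees 0…9.
Multiplying by (1 + x + x^2 + x^3 + x^4) gives running coefficients 1,-3,1,1,1,0,4,0,0,0 for degrees 0…9.
Finally multiplying by (3 + 3x + x^2), the product of all factors after the first has coefficients 3,-6,-5,3,7,4,13,12,4,0 for degrees 0…9.
[x^9] = 1·0 + 3·13 + 3·3 + 1·3 = 51.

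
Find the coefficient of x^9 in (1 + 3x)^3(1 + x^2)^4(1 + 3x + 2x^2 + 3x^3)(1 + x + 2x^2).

5583

(1 + 3x)^3 has coefficients 1,9,27,27 for degrees 0…3.
(1 + x^2)^4 has coefficients 1,0,4,0,6,0,4,0,1,0 for degrees 0…9.
Multiplying by (1 + 3x + 2x^2 + 3x^3) gives running coefficients 1,3,6,15,14,30,16,30,9,15 for degrees 0…9.
Finally multiplying by (1 + x + 2x^2), the product of all factors after the first has coefficients 1,4,11,27,41,74,74,106,71,84 for degrees 0…9.
[x^9] = 1·84 + 9·71 + 27·106 + 27·74 = 5583.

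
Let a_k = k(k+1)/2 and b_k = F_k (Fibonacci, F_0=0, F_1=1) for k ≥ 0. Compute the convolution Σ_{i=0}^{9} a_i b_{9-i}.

Write out a_i and b_{9-i} for i = 0,…,9 and sum the products.
Σ = 0·34 + 1·21 + 3·13 + 6·8 + 10·5 + 15·3 + 21·2 + 28·1 + 36·1 + 45·0 = 309.

309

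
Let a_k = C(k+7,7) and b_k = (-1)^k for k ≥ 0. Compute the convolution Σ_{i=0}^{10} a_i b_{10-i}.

12174

This is [x^10] in the product of the two ordinary generating functions.
Σ = 1·1 + 8·(-1) + 36·1 + 120·(-1) + 330·1 + 792·(-1) + 1716·1 + 3432·(-1) + 6435·1 + 11440·(-1) + 19448·1 = 12174.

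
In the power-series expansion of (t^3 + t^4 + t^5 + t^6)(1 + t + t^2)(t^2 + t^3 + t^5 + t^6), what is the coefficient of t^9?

8

(t^3 + t^4 + t^5 + t^6) has coefficients 0,0,0,1,1,1,1 for degrees 0…6.
(1 + t + t^2) has coefficients 1,1,1,0,0,0,0,0,0,0 for degrees 0…9.
Finally multiplying by (t^2 + t^3 + t^5 + t^6), the product of all factors after the first has coefficients 0,0,1,2,2,2,2,2,1,0 for degrees 0…9.
[t^9] = 1·2 + 1·2 + 1·2 + 1·2 = 8.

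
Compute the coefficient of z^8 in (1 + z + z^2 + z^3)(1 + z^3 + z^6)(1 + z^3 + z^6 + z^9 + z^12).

(1 + z + z^2 + z^3) has coefficients 1,1,1,1 for degrees 0…3.
(1 + z^3 + z^6) has coefficients 1,0,0,1,0,0,1,0,0 for degrees 0…8.
Finally multiplying by (1 + z^3 + z^6 + z^9 + z^12), the product of all factors after the first has coefficients 1,0,0,2,0,0,3,0,0 for degrees 0…8.
[z^8] = 1·0 + 1·0 + 1·3 + 1·0 = 3.

3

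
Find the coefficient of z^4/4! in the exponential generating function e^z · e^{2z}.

81

The EGF product rule gives c_4 = Σ_{k_1+k_2=4} C(4; k_1,k_2) · ∏ g_i(k_i), where e^z gives (1)^k; e^{2z} gives (2)^k.
g_1(k) for k = 0…4: 1, 1, 1, 1, 1.
g_2(k) for k = 0…4: 1, 2, 4, 8, 16.
c_4 = Σ_k C(4,k)·g_1(k)·g_2(4−k) = 1·1·16 + 4·1·8 + 6·1·4 + 4·1·2 + 1·1·1 = 16 + 32 + 24 + 8 + 1 = 81.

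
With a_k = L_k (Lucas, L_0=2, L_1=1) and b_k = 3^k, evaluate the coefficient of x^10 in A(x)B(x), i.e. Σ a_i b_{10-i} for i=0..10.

This is [x^10] in the product of the two ordinary generating functions.
Σ = 2·59049 + 1·19683 + 3·6561 + 4·2187 + 7·729 + 11·243 + 18·81 + 29·27 + 47·9 + 76·3 + 123·1 = 177003.

177003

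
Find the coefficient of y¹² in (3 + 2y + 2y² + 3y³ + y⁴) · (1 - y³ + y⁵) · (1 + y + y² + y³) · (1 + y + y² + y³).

14

(3 + 2y + 2y² + 3y³ + y⁴) has coefficients 3,2,2,3,1 for degrees 0…4.
(1 - y³ + y⁵) has coefficients 1,0,0,-1,0,1,0,0,0,0,0,0,0 for degrees 0…12.
Multiplying by (1 + y + y² + y³) gives running coefficients 1,1,1,0,-1,0,0,1,1,0,0,0,0 for degrees 0…12.
Finally multiplying by (1 + y + y² + y³), the product of all factors after the first has coefficients 1,2,3,3,1,0,-1,0,2,2,2,1,0 for degrees 0…12.
[y¹²] = 3·0 + 2·1 + 2·2 + 3·2 + 1·2 = 14.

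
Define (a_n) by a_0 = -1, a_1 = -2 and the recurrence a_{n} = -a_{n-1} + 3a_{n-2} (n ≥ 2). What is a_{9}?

-365

The ordinary generating function has denominator 1 + x - 3x^2.
Iterating the recurrence: a_0,…,a_{9} = -1, -2, -1, -5, 2, -17, 23, -74, 143, -365.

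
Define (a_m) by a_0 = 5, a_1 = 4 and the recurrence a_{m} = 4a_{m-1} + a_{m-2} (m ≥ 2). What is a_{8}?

120101

The ordinary generating function has denominator 1 - 4x - x^2.
Iterating the recurrence: a_0,…,a_{8} = 5, 4, 21, 88, 373, 1580, 6693, 28352, 120101.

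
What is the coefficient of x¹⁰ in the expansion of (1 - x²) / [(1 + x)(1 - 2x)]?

512

The denominator gives the recurrence a_n = a_(n−1) + 2a_(n−2) for n ≥ 3; the numerator fixes a_0 = 1, a_1 = 1, a_2 = 2.
Iterating: 1, 1, 2, 4, 8, 16, 32, 64, 128, 256, 512, so a_10 = 512.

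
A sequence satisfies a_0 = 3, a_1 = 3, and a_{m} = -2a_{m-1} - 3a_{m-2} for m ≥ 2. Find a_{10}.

The ordinary generating function has denominator 1 + 2q + 3q^2.
Iterating the recurrence: a_0,…,a_{10} = 3, 3, -15, 21, 3, -69, 129, -51, -285, 723, -591.

-591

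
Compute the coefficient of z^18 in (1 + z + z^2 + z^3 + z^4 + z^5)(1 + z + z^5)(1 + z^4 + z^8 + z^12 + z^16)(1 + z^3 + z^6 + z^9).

18

(1 + z + z^2 + z^3 + z^4 + z^5) has coefficients 1,1,1,1,1,1 for degrees 0…5.
(1 + z + z^5) has coefficients 1,1,0,0,0,1,0,0,0,0,0,0,0,0,0,0,0,0,0 for degrees 0…18.
Multiplying by (1 + z^4 + z^8 + z^12 + z^16) gives running coefficients 1,1,0,0,1,2,0,0,1,2,0,0,1,2,0,0,1,2,0 for degrees 0…18.
Finally multiplying by (1 + z^3 + z^6 + z^9), the product of all factors after the first has coefficients 1,1,0,1,2,2,1,2,3,3,2,3,3,3,3,3,3,3,3 for degrees 0…18.
[z^18] = 1·3 + 1·3 + 1·3 + 1·3 + 1·3 + 1·3 = 18.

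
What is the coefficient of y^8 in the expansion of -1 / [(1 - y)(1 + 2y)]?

The denominator gives the recurrence a_n = −a_(n−1) + 2a_(n−2) for n ≥ 2; the numerator fixes a_0 = -1, a_1 = 1.
Iterating: -1, 1, -3, 5, -11, 21, -43, 85, -171, so a_8 = -171.

-171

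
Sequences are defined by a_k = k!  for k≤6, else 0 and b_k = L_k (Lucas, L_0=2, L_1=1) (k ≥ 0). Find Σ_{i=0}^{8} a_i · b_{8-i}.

This is [x^8] in the product of the two ordinary generating functions.
Σ = 1·47 + 1·29 + 2·18 + 6·11 + 24·7 + 120·4 + 720·3 + 0·1 + 0·2 = 2986.

2986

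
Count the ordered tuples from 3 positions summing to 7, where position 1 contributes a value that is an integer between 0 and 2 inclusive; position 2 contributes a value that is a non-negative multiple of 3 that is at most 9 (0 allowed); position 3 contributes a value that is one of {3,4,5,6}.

4

The generating function for the choices is (1 + y + y^2)·(1 + y^3 + y^6 + y^9)·(y^3 + y^4 + y^5 + y^6); the count is [y^7].
(1 + y + y^2) has coefficients 1,1,1 for degrees 0…2.
(1 + y^3 + y^6 + y^9) has coefficients 1,0,0,1,0,0,1,0 for degrees 0…7.
Finally multiplying by (y^3 + y^4 + y^5 + y^6), the product of all factors after the first has coefficients 0,0,0,1,1,1,2,1 for degrees 0…7.
[y^7] = 1·1 + 1·2 + 1·1 = 4.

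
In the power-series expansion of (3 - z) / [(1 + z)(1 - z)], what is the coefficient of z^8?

3

The denominator gives the recurrence a_n = a_(n−2) for n ≥ 2; the numerator fixes a_0 = 3, a_1 = -1.
Iterating: 3, -1, 3, -1, 3, -1, 3, -1, 3, so a_8 = 3.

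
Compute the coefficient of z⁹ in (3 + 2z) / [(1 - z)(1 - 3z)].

Partial fractions give a closed form: a_n = (-5/2)·1^n + (11/2)·3^n.
At n = 9: a_9 = 108254.

108254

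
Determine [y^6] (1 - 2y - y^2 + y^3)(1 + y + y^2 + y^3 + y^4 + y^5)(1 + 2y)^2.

-10

(1 - 2y - y^2 + y^3) has coefficients 1,-2,-1,1 for degrees 0…3.
(1 + y + y^2 + y^3 + y^4 + y^5) has coefficients 1,1,1,1,1,1,0 for degrees 0…6.
Finally multiplying by (1 + 2y)^2, the product of all factors after the first has coefficients 1,5,9,9,9,9,8 for degrees 0…6.
[y^6] = 1·8 − 2·9 − 1·9 + 1·9 = -10.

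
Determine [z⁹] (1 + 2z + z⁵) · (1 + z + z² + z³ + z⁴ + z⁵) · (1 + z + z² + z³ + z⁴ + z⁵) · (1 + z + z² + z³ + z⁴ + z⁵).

94

(1 + 2z + z⁵) has coefficients 1,2,0,0,0,1 for degrees 0…5.
(1 + z + z² + z³ + z⁴ + z⁵) has coefficients 1,1,1,1,1,1,0,0,0,0 for degrees 0…9.
Multiplying by (1 + z + z² + z³ + z⁴ + z⁵) gives running coefficients 1,2,3,4,5,6,5,4,3,2 for degrees 0…9.
Finally multiplying by (1 + z + z² + z³ + z⁴ + z⁵), the product of all factors after the first has coefficients 1,3,6,10,15,21,25,27,27,25 for degrees 0…9.
[z⁹] = 1·25 + 2·27 + 1·15 = 94.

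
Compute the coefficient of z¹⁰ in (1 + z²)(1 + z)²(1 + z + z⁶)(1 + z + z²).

(1 + z²) has coefficients 1,0,1 for degrees 0…2.
(1 + z)² has coefficients 1,2,1,0,0,0,0,0,0,0,0 for degrees 0…10.
Multiplying by (1 + z + z⁶) gives running coefficients 1,3,3,1,0,0,1,2,1,0,0 for degrees 0…10.
Finally multiplying by (1 + z + z²), the product of all factors after the first has coefficients 1,4,7,7,4,1,1,3,4,3,1 for degrees 0…10.
[z¹⁰] = 1·1 + 1·4 = 5.

5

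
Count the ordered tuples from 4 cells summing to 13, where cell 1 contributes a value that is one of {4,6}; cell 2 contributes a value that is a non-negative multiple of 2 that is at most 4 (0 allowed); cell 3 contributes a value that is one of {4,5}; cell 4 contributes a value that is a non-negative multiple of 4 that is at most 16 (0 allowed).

The generating function for the choices is (y^4 + y^6)·(1 + y^2 + y^4)·(y^4 + y^5)·(1 + y^4 + y^8 + y^12 + y^16); the count is [y^13].
(y^4 + y^6) has coefficients 0,0,0,0,1,0,1 for degrees 0…6.
(1 + y^2 + y^4) has coefficients 1,0,1,0,1,0,0,0,0,0,0,0,0,0 for degrees 0…13.
Multiplying by (y^4 + y^5) gives running coefficients 0,0,0,0,1,1,1,1,1,1,0,0,0,0 for degrees 0…13.
Finally multiplying by (1 + y^4 + y^8 + y^12 + y^16), the product of all factors after the first has coefficients 0,0,0,0,1,1,1,1,2,2,1,1,2,2 for degrees 0…13.
[y^13] = 1·2 + 1·1 = 3.

3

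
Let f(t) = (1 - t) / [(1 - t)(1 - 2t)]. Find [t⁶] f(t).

Partial fractions give a closed form: a_n = (1)·2^n.
At n = 6: a_6 = 64.

64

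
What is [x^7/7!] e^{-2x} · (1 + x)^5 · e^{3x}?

The EGF product rule gives c_7 = Σ_{k_1+k_2+k_3=7} C(7; k_1,k_2,k_3) · ∏ g_i(k_i), where e^{-2x} gives (-2)^k; (1+x)^5 gives the falling factorial (5)_k; e^{3x} gives (3)^k.
g_1(k) for k = 0…7: 1, -2, 4, -8, 16, -32, 64, -128.
g_2(k) for k = 0…7: 1, 5, 20, 60, 120, 120, 0, 0.
g_3(k) for k = 0…7: 1, 3, 9, 27, 81, 243, 729, 2187.
First combine the last two factors: h(k) = Σ_j C(k,j)·g_2(j)·g_3(k−j) for k = 0…7: 1, 8, 59, 402, 2541, 14988, 83079, 435942.
c_7 = Σ_k C(7,k)·g_1(k)·h(7−k) = 1·1·435942 + 7·(-2)·83079 + 21·4·14988 + 35·(-8)·2541 + 35·16·402 + 21·(-32)·59 + 7·64·8 + 1·(-128)·1 = 435942 − 1163106 + 1258992 − 711480 + 225120 − 39648 + 3584 − 128 = 9276.

9276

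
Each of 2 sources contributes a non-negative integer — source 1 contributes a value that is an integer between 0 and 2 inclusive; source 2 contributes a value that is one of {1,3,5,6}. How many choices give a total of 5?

2

The generating function for the choices is (1 + q + q²)·(q + q³ + q⁵ + q⁶); the count is [q⁵].
(1 + q + q²) has coefficients 1,1,1 for degrees 0…2.
(q + q³ + q⁵ + q⁶) has coefficients 0,1,0,1,0,1 for degrees 0…5.
[q⁵] = 1·1 + 1·0 + 1·1 = 2.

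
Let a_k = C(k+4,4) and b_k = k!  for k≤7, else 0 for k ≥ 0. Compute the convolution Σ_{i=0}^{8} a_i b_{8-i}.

Write out a_i and b_{8-i} for i = 0,…,8 and sum the products.
Σ = 1·0 + 5·5040 + 15·720 + 35·120 + 70·24 + 126·6 + 210·2 + 330·1 + 495·1 = 43881.

43881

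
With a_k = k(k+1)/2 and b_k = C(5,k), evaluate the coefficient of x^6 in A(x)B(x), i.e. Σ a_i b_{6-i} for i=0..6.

272

This is [x^6] in the product of the two ordinary generating functions.
Σ = 0·0 + 1·1 + 3·5 + 6·10 + 10·10 + 15·5 + 21·1 = 272.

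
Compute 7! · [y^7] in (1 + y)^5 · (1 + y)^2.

The EGF product rule gives c_7 = Σ_{k_1+k_2=7} C(7; k_1,k_2) · ∏ g_i(k_i), where (1+y)^5 gives the falling factorial (5)_k; (1+y)^2 gives the falling factorial (2)_k.
g_1(k) for k = 0…7: 1, 5, 20, 60, 120, 120, 0, 0.
g_2(k) for k = 0…7: 1, 2, 2, 0, 0, 0, 0, 0.
c_7 = Σ_k C(7,k)·g_1(k)·g_2(7−k) = 21·120·2 = 5040.

5040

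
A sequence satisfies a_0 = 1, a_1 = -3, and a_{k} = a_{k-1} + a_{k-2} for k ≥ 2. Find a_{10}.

The ordinary generating function has denominator 1 - q - q^2.
Iterating the recurrence: a_0,…,a_{10} = 1, -3, -2, -5, -7, -12, -19, -31, -50, -81, -131.

-131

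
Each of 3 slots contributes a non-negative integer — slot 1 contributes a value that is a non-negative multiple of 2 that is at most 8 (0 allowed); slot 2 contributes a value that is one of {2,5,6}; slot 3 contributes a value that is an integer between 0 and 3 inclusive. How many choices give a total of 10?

The generating function for the choices is (1 + z^2 + z^4 + z^6 + z^8)·(z^2 + z^5 + z^6)·(1 + z + z^2 + z^3); the count is [z^10].
(1 + z^2 + z^4 + z^6 + z^8) has coefficients 1,0,1,0,1,0,1,0,1 for degrees 0…8.
(z^2 + z^5 + z^6) has coefficients 0,0,1,0,0,1,1,0,0,0,0 for degrees 0…10.
Finally multiplying by (1 + z + z^2 + z^3), the product of all factors after the first has coefficients 0,0,1,1,1,2,2,2,2,1,0 for degrees 0…10.
[z^10] = 1·0 + 1·2 + 1·2 + 1·1 + 1·1 = 6.

6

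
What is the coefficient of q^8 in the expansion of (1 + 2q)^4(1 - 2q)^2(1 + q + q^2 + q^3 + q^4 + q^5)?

(1 + 2q)^4 has coefficients 1,8,24,32,16 for degrees 0…4.
(1 - 2q)^2 has coefficients 1,-4,4,0,0,0,0,0,0 for degrees 0…8.
Finally multiplying by (1 + q + q^2 + q^3 + q^4 + q^5), the product of all factors after the first has coefficients 1,-3,1,1,1,1,0,4,0 for degrees 0…8.
[q^8] = 1·0 + 8·4 + 24·0 + 32·1 + 16·1 = 80.

80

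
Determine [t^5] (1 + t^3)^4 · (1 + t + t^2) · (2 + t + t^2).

(1 + t^3)^4 has coefficients 1,0,0,4,0,0 for degrees 0…5.
(1 + t + t^2) has coefficients 1,1,1,0,0,0 for degrees 0…5.
Finally multiplying by (2 + t + t^2), the product of all factors after the first has coefficients 2,3,4,2,1,0 for degrees 0…5.
[t^5] = 1·0 + 4·4 = 16.

16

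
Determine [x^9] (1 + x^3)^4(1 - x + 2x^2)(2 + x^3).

(1 + x^3)^4 has coefficients 1,0,0,4,0,0,6,0,0,4 for degrees 0…9.
(1 - x + 2x^2) has coefficients 1,-1,2,0,0,0,0,0,0,0 for degrees 0…9.
Finally multiplying by (2 + x^3), the product of all factors after the first has coefficients 2,-2,4,1,-1,2,0,0,0,0 for degrees 0…9.
[x^9] = 1·0 + 4·0 + 6·1 + 4·2 = 14.

14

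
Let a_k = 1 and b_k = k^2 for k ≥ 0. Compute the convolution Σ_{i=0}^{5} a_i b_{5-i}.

This is [x^5] in the product of the two ordinary generating functions.
Σ = 1·25 + 1·16 + 1·9 + 1·4 + 1·1 + 1·0 = 55.

55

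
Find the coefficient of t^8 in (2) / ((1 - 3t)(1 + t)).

9842

Partial fractions give a closed form: a_n = (3/2)·3^n + (1/2)·(-1)^n.
At n = 8: a_8 = 9842.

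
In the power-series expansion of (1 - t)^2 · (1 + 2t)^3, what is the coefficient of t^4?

-4

(1 - t)^2 has coefficients 1,-2,1 for degrees 0…2.
(1 + 2t)^3 has coefficients 1,6,12,8,0 for degrees 0…4.
[t^4] = 1·0 − 2·8 + 1·12 = -4.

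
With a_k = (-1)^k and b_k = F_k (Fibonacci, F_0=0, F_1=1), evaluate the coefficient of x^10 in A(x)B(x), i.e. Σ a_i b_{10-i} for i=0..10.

The convolution is the t^10 coefficient of A(t)B(t).
Σ = 1·55 − 1·34 + 1·21 − 1·13 + 1·8 − 1·5 + 1·3 − 1·2 + 1·1 − 1·1 + 1·0 = 33.

33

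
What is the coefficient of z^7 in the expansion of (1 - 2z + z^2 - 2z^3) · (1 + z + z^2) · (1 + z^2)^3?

(1 - 2z + z^2 - 2z^3) has coefficients 1,-2,1,-2 for degrees 0…3.
(1 + z + z^2) has coefficients 1,1,1,0,0,0,0,0 for degrees 0…7.
Finally multiplying by (1 + z^2)^3, the product of all factors after the first has coefficients 1,1,4,3,6,3,4,1 for degrees 0…7.
[z^7] = 1·1 − 2·4 + 1·3 − 2·6 = -16.

-16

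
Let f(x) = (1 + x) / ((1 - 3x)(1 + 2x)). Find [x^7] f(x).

1724

Partial fractions give a closed form: a_n = (4/5)·3^n + (1/5)·(-2)^n.
At n = 7: a_7 = 1724.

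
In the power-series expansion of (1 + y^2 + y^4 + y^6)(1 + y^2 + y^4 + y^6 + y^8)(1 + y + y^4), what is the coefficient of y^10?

(1 + y^2 + y^4 + y^6) has coefficients 1,0,1,0,1,0,1 for degrees 0…6.
(1 + y^2 + y^4 + y^6 + y^8) has coefficients 1,0,1,0,1,0,1,0,1,0,0 for degrees 0…10.
Finally multiplying by (1 + y + y^4), the product of all factors after the first has coefficients 1,1,1,1,2,1,2,1,2,1,1 for degrees 0…10.
[y^10] = 1·1 + 1·2 + 1·2 + 1·2 = 7.

7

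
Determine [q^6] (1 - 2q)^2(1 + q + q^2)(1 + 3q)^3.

108

(1 - 2q)^2 has coefficients 1,-4,4 for degrees 0…2.
(1 + q + q^2) has coefficients 1,1,1,0,0,0,0 for degrees 0…6.
Finally multiplying by (1 + 3q)^3, the product of all factors after the first has coefficients 1,10,37,63,54,27,0 for degrees 0…6.
[q^6] = 1·0 − 4·27 + 4·54 = 108.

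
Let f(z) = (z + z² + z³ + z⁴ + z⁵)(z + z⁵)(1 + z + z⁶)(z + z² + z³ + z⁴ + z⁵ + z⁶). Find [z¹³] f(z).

16

(z + z² + z³ + z⁴ + z⁵) has coefficients 0,1,1,1,1,1 for degrees 0…5.
(z + z⁵) has coefficients 0,1,0,0,0,1,0,0,0,0,0,0,0,0 for degrees 0…13.
Multiplying by (1 + z + z⁶) gives running coefficients 0,1,1,0,0,1,1,1,0,0,0,1,0,0 for degrees 0…13.
Finally multiplying by (z + z² + z³ + z⁴ + z⁵ + z⁶), the product of all factors after the first has coefficients 0,0,1,2,2,2,3,4,4,3,3,3,3,2 for degrees 0…13.
[z¹³] = 1·3 + 1·3 + 1·3 + 1·3 + 1·4 = 16.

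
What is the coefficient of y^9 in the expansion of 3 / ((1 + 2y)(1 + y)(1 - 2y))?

Partial fractions give a closed form: a_n = (3)·(-2)^n + (-1)·(-1)^n + (1)·2^n.
At n = 9: a_9 = -1023.

-1023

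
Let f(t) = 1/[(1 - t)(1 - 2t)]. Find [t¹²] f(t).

8191

Partial fractions give a closed form: a_n = (-1)·1^n + (2)·2^n.
At n = 12: a_12 = 8191.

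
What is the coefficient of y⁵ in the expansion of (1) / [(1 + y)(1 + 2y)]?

-63

Partial fractions give a closed form: a_n = (-1)·(-1)^n + (2)·(-2)^n.
At n = 5: a_5 = -63.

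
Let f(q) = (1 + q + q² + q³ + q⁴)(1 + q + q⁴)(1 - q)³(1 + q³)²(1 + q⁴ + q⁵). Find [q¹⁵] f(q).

-2

(1 + q + q² + q³ + q⁴) has coefficients 1,1,1,1,1 for degrees 0…4.
(1 + q + q⁴) has coefficients 1,1,0,0,1,0,0,0,0,0,0,0,0,0,0,0 for degrees 0…15.
Multiplying by (1 - q)³ gives running coefficients 1,-2,0,2,0,-3,3,-1,0,0,0,0,0,0,0,0 for degrees 0…15.
Multiplying by (1 + q³)² gives running coefficients 1,-2,0,4,-4,-3,8,-3,-6,8,-2,-3,3,-1,0,0 for degrees 0…15.
Finally multiplying by (1 + q⁴ + q⁵), the product of all factors after the first has coefficients 1,-2,0,4,-3,-4,6,1,-6,1,3,2,-6,1,6,-5 for degrees 0…15.
[q¹⁵] = 1·(-5) + 1·6 + 1·1 + 1·(-6) + 1·2 = -2.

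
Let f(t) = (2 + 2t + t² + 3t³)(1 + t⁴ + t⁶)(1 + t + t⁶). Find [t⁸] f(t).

(2 + 2t + t² + 3t³) has coefficients 2,2,1,3 for degrees 0…3.
(1 + t⁴ + t⁶) has coefficients 1,0,0,0,1,0,1,0,0 for degrees 0…8.
Finally multiplying by (1 + t + t⁶), the product of all factors after the first has coefficients 1,1,0,0,1,1,2,1,0 for degrees 0…8.
[t⁸] = 2·0 + 2·1 + 1·2 + 3·1 = 7.

7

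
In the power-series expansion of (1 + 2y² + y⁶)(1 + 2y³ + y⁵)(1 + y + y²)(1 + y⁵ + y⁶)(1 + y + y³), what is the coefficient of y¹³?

40

(1 + 2y² + y⁶) has coefficients 1,0,2,0,0,0,1 for degrees 0…6.
(1 + 2y³ + y⁵) has coefficients 1,0,0,2,0,1,0,0,0,0,0,0,0,0 for degrees 0…13.
Multiplying by (1 + y + y²) gives running coefficients 1,1,1,2,2,3,1,1,0,0,0,0,0,0 for degrees 0…13.
Multiplying by (1 + y⁵ + y⁶) gives running coefficients 1,1,1,2,2,4,3,3,3,4,5,4,2,1 for degrees 0…13.
Finally multiplying by (1 + y + y³), the product of all factors after the first has coefficients 1,2,2,4,5,7,9,8,10,10,12,12,10,8 for degrees 0…13.
[y¹³] = 1·8 + 2·12 + 1·8 = 40.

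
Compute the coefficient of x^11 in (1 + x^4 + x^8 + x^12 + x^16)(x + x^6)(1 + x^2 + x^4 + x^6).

(1 + x^4 + x^8 + x^12 + x^16) has coefficients 1,0,0,0,1,0,0,0,1,0,0,0 for degrees 0…11.
(x + x^6) has coefficients 0,1,0,0,0,0,1,0,0,0,0,0 for degrees 0…11.
Finally multiplying by (1 + x^2 + x^4 + x^6), the product of all factors after the first has coefficients 0,1,0,1,0,1,1,1,1,0,1,0 for degrees 0…11.
[x^11] = 1·0 + 1·1 + 1·1 = 2.

2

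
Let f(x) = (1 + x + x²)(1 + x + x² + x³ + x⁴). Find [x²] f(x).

(1 + x + x²) has coefficients 1,1,1 for degrees 0…2.
(1 + x + x² + x³ + x⁴) has coefficients 1,1,1 for degrees 0…2.
[x²] = 1·1 + 1·1 + 1·1 = 3.

3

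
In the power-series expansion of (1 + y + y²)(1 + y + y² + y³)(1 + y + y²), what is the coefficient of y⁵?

(1 + y + y²) has coefficients 1,1,1 for degrees 0…2.
(1 + y + y² + y³) has coefficients 1,1,1,1,0,0 for degrees 0…5.
Finally multiplying by (1 + y + y²), the product of all factors after the first has coefficients 1,2,3,3,2,1 for degrees 0…5.
[y⁵] = 1·1 + 1·2 + 1·3 = 6.

6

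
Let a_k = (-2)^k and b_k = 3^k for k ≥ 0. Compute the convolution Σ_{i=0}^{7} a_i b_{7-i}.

This is [x^7] in the product of the two ordinary generating functions.
Σ = 1·2187 − 2·729 + 4·243 − 8·81 + 16·27 − 32·9 + 64·3 − 128·1 = 1261.

1261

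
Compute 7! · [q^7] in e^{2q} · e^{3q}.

78125

The EGF product rule gives c_7 = Σ_{k_1+k_2=7} C(7; k_1,k_2) · ∏ g_i(k_i), where e^{2q} gives (2)^k; e^{3q} gives (3)^k.
g_1(k) for k = 0…7: 1, 2, 4, 8, 16, 32, 64, 128.
g_2(k) for k = 0…7: 1, 3, 9, 27, 81, 243, 729, 2187.
c_7 = Σ_k C(7,k)·g_1(k)·g_2(7−k) = 1·1·2187 + 7·2·729 + 21·4·243 + 35·8·81 + 35·16·27 + 21·32·9 + 7·64·3 + 1·128·1 = 2187 + 10206 + 20412 + 22680 + 15120 + 6048 + 1344 + 128 = 78125.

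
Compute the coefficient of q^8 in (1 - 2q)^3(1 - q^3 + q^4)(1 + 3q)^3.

(1 - 2q)^3 has coefficients 1,-6,12,-8 for degrees 0…3.
(1 - q^3 + q^4) has coefficients 1,0,0,-1,1,0,0,0,0 for degrees 0…8.
Finally multiplying by (1 + 3q)^3, the product of all factors after the first has coefficients 1,9,27,26,-8,-18,0,27,0 for degrees 0…8.
[q^8] = 1·0 − 6·27 + 12·0 − 8·(-18) = -18.

-18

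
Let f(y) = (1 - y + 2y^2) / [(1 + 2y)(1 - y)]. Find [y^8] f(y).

The denominator gives the recurrence a_n = −a_(n−1) + 2a_(n−2) for n ≥ 3; the numerator fixes a_0 = 1, a_1 = -2, a_2 = 6.
Iterating: 1, -2, 6, -10, 22, -42, 86, -170, 342, so a_8 = 342.

342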